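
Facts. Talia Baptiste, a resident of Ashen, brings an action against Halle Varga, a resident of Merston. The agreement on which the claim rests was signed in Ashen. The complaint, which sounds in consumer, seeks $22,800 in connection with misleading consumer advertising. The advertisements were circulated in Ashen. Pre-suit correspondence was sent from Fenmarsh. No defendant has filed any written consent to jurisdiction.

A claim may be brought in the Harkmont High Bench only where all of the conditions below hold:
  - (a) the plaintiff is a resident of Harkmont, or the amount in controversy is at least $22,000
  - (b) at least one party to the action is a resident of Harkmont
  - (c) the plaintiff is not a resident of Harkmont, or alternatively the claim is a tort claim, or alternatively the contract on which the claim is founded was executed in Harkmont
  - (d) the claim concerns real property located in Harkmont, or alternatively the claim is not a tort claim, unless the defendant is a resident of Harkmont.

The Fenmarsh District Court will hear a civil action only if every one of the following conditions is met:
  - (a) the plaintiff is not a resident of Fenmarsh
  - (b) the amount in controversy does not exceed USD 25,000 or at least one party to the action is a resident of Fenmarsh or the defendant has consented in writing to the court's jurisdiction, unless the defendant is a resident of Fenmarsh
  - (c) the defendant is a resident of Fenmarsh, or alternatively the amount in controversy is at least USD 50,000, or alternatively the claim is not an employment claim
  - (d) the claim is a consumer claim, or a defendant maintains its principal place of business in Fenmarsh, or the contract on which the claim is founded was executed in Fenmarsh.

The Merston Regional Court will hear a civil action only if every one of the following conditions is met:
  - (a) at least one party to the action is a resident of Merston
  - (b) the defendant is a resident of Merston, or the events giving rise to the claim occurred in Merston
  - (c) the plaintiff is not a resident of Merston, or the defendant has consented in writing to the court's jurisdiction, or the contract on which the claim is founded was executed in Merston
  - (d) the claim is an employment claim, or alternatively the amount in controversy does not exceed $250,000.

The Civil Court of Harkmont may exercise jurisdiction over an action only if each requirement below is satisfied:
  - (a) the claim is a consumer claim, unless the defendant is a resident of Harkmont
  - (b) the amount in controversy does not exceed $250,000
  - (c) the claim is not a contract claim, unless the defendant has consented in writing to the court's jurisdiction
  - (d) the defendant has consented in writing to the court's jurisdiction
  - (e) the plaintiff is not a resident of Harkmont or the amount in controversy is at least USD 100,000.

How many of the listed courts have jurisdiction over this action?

2

The Harkmont High Bench:
  (a) The amount in controversy is $22,800, which meets the 22,000 dollars floor, so this disjunct is met. Satisfied.
  (b) No party resides in Harkmont. Fails.
  (c) The plaintiff resides in Ashen, which is not Harkmont, so one alternative holds. Condition met.
  (d) The claim is a consumer claim, not a tort claim, so one alternative holds. Met.
  → At least one condition fails; no jurisdiction.
The Fenmarsh District Court:
  (a) The plaintiff resides in Ashen, which is not Fenmarsh. Condition met.
  (b) The amount in controversy is 22,800 dollars, within the $25,000 ceiling, which satisfies one of the alternatives. Condition met.
  (c) The claim is a consumer claim, not an employment claim, so this disjunct is met. Condition met.
  (d) The claim is a consumer claim, so one alternative holds. Satisfied.
  → Every requirement is satisfied — jurisdiction.
The Merston Regional Court:
  (a) Halle Varga resides in Merston. Condition met.
  (b) The defendant resides in Merston — that alternative is enough. Satisfied.
  (c) The plaintiff resides in Ashen, which is not Merston, so one alternative holds. Condition met.
  (d) The amount in controversy is $22,800, within the $250,000 ceiling, so this disjunct is met. Satisfied.
  → The court has jurisdiction.
The Civil Court of Harkmont:
  (a) The claim is a consumer claim. Condition met.
  (b) The amount in controversy is USD 22,800, within the USD 250,000 ceiling. Met.
  (c) The claim is a consumer claim, not a contract claim. Met.
  (d) No such written consent has been filed. Fails.
  (e) The plaintiff resides in Ashen, which is not Harkmont, which satisfies one of the alternatives. Condition met.
  → No jurisdiction.
Courts with jurisdiction: the Fenmarsh District Court, the Merston Regional Court — 2 in total.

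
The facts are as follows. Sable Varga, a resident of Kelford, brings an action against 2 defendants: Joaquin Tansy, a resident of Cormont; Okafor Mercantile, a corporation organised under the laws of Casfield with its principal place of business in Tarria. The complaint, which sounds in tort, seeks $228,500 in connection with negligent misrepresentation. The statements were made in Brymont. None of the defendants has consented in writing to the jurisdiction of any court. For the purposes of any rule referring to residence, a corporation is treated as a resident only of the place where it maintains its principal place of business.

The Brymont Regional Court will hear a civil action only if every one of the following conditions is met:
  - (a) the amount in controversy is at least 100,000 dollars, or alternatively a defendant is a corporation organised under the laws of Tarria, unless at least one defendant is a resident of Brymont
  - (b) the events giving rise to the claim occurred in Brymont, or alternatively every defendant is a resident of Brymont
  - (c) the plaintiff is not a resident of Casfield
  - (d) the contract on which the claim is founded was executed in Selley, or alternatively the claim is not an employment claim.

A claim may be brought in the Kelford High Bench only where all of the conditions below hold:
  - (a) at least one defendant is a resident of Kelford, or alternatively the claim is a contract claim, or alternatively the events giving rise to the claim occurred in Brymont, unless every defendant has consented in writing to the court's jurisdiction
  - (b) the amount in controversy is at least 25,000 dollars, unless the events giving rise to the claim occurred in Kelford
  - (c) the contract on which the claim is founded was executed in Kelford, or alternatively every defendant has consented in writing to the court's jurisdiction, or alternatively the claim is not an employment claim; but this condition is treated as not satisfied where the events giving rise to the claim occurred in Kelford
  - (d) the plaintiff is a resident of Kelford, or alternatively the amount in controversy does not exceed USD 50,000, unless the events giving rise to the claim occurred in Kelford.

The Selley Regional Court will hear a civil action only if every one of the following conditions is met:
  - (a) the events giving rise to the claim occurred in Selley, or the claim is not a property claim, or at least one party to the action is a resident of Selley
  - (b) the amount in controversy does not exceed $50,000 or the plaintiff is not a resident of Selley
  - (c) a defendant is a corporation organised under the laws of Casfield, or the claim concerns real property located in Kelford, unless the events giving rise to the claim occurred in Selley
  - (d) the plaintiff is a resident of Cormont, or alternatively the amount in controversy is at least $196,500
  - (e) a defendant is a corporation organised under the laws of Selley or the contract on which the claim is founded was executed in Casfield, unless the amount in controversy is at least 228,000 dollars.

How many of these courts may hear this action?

3

The Brymont Regional Court:
  (a) The amount in controversy is $228,500, which meets the $100,000 floor — that alternative is enough. Satisfied.
  (b) The operative events occurred in Brymont — that alternative is enough. Satisfied.
  (c) The plaintiff resides in Kelford, which is not Casfield. Met.
  (d) The claim is a tort claim, not an employment claim, so one alternative holds. Condition met.
  → Every requirement is satisfied — jurisdiction.
The Kelford High Bench:
  (a) The operative events occurred in Brymont, which satisfies one of the alternatives. Satisfied.
  (b) The amount in controversy is USD 228,500, which meets the 25,000 dollars floor. Met.
  (c) The claim is a tort claim, not an employment claim, so one alternative holds. The carve-out does not apply: the operative events occurred in Brymont, not Kelford. Satisfied.
  (d) The plaintiff resides in Kelford, which satisfies one of the alternatives. Satisfied.
  → The court has jurisdiction.
The Selley Regional Court:
  (a) The claim is a tort claim, not a property claim, so one alternative holds. Condition met.
  (b) The plaintiff resides in Kelford, which is not Selley, so one alternative holds. Satisfied.
  (c) Okafor Mercantile is organised under the laws of Casfield — that alternative is enough. Condition met.
  (d) The amount in controversy is USD 228,500, which meets the USD 196,500 floor, so one alternative holds. Met.
  (e) The corporate defendant(s) are organised in Casfield, not Selley; no contract (and hence no place of execution) is alleged — no alternative holds. The proviso rescues it, though: the amount in controversy is USD 228,500, which meets the 228,000 dollars floor. Condition met.
  → The court has jurisdiction.
Courts with jurisdiction: the Brymont Regional Court, the Kelford High Bench, the Selley Regional Court — 3 in total.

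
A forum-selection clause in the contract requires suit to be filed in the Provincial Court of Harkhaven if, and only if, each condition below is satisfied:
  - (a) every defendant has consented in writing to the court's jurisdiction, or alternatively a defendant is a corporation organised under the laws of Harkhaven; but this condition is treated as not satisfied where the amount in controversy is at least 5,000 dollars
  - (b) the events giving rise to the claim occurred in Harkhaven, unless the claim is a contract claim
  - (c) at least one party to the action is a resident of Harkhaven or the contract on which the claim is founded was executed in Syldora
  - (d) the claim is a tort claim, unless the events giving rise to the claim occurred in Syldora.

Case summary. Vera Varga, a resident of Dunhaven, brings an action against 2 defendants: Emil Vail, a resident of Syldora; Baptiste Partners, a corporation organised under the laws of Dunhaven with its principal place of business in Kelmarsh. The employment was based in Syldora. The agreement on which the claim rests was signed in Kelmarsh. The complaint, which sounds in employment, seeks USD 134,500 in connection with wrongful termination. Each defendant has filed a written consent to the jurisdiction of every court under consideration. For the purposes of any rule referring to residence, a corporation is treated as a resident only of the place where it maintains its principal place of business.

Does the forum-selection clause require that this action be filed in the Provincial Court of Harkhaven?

No

The Provincial Court of Harkhaven:
  (a) Every defendant has filed written consent, so this disjunct is met. However, the amount in controversy is 134,500 dollars, which meets the 5,000 dollars floor, which falls within the stated exception and so defeats the condition. Not satisfied.
  (b) The operative events occurred in Syldora, not Harkhaven. And the claim is an employment claim, not a contract claim, so the proviso does not save it. Fails.
  (c) No party resides in Harkhaven; the contract was executed in Kelmarsh, not Syldora — none of the alternatives is met. Not met.
  (d) The claim is an employment claim, not a tort claim. However, the operative events occurred in Syldora, so the 'unless' proviso supplies this condition. Condition met.
  → Forum clause is not triggered.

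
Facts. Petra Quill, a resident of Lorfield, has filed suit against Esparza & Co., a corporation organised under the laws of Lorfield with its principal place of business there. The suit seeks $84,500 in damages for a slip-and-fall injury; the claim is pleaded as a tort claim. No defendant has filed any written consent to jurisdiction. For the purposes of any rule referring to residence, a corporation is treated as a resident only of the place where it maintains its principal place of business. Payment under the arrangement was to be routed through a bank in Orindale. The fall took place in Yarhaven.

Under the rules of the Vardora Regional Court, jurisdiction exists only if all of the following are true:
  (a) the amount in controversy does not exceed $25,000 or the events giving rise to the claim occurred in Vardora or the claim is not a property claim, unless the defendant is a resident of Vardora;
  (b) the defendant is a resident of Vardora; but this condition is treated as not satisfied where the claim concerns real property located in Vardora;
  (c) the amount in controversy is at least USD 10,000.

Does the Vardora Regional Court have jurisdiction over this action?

No

The Vardora Regional Court:
  (a) The claim is a tort claim, not a property claim, so one alternative holds. Condition met.
  (b) The defendant resides in Lorfield, not Vardora. Not met.
  (c) The amount in controversy is 84,500 dollars, which meets the 10,000 dollars floor. Condition met.
  → At least one condition fails; no jurisdiction.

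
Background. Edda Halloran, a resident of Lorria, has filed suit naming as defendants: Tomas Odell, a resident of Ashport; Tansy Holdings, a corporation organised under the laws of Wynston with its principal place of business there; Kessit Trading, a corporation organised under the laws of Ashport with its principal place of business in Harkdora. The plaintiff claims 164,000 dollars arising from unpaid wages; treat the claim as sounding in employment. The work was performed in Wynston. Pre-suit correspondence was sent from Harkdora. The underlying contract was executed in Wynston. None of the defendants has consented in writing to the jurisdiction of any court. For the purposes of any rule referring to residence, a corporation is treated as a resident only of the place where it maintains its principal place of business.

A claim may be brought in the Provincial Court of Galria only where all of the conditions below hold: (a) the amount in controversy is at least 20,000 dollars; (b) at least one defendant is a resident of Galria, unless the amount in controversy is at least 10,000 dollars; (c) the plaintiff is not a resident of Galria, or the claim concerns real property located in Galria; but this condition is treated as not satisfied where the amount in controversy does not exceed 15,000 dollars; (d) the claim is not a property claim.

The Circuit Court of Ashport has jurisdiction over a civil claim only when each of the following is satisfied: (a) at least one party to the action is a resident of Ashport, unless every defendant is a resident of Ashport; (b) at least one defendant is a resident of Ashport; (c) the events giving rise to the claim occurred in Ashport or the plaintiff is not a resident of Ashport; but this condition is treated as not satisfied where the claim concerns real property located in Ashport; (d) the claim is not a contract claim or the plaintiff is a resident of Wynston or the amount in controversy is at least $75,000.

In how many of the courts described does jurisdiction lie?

2

The Provincial Court of Galria:
  (a) The amount in controversy is USD 164,000, which meets the USD 20,000 floor. Satisfied.
  (b) No defendant resides in Galria (they reside in Ashport, Wynston, Harkdora). The proviso rescues it, though: the amount in controversy is 164,000 dollars, which meets the $10,000 floor. Condition met.
  (c) The plaintiff resides in Lorria, which is not Galria, which satisfies one of the alternatives. The carve-out does not apply: the amount in controversy is $164,000, above the $15,000 ceiling. Condition met.
  (d) The claim is an employment claim, not a property claim. Satisfied.
  → The court has jurisdiction.
The Circuit Court of Ashport:
  (a) Tomas Odell resides in Ashport. Met.
  (b) Tomas Odell resides in Ashport. Condition met.
  (c) The plaintiff resides in Lorria, which is not Ashport, which satisfies one of the alternatives. The exception is not triggered, since the claim does not concern real property. Condition met.
  (d) The claim is an employment claim, not a contract claim, so this disjunct is met. Satisfied.
  → All conditions met; jurisdiction exists.
Courts with jurisdiction: the Provincial Court of Galria, the Circuit Court of Ashport — 2 in total.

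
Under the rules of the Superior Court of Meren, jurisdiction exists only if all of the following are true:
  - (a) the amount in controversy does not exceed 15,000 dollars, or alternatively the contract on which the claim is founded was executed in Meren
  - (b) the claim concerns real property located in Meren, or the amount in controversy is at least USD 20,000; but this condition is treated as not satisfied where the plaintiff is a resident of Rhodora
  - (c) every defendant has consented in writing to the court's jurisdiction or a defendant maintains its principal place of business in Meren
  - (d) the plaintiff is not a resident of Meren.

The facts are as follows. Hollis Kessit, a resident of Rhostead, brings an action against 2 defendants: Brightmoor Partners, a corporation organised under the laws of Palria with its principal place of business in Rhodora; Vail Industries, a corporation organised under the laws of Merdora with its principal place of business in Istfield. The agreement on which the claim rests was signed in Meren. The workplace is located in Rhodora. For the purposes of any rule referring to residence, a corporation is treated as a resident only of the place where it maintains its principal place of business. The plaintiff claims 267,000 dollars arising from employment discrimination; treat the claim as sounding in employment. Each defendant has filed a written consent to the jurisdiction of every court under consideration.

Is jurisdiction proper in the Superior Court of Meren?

Yes

The Superior Court of Meren:
  (a) The contract was executed in Meren, so this disjunct is met. Met.
  (b) The amount in controversy is USD 267,000, which meets the 20,000 dollars floor, so this disjunct is met. The exception is not triggered, since the plaintiff resides in Rhostead, not Rhodora. Condition met.
  (c) Every defendant has filed written consent, so this disjunct is met. Condition met.
  (d) The plaintiff resides in Rhostead, which is not Meren. Met.
  → Every requirement is satisfied — jurisdiction.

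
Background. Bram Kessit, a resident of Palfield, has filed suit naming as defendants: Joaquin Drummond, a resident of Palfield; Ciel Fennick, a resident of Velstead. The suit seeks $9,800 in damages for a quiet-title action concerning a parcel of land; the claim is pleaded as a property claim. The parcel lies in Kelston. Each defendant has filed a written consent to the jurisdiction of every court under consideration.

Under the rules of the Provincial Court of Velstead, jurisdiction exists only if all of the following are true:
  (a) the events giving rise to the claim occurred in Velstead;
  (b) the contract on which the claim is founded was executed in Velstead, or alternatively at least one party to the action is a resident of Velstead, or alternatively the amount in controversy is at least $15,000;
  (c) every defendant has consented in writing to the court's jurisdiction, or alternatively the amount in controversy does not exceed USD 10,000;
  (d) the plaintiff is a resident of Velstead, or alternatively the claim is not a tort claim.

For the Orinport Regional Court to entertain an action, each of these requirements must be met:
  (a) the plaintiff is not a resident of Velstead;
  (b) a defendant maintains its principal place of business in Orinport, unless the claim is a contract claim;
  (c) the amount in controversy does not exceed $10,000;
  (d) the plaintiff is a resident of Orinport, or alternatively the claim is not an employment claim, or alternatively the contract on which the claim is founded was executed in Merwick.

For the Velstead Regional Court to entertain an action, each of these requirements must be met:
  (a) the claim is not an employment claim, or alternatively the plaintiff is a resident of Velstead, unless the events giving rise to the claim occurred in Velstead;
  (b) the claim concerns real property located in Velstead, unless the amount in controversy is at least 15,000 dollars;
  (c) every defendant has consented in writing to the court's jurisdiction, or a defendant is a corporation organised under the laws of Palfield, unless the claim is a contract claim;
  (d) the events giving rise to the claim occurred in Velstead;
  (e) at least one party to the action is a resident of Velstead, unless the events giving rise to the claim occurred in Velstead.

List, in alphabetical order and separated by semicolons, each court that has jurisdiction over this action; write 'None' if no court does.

None

The Provincial Court of Velstead:
  (a) The operative events occurred in Kelston, not Velstead. Condition not met.
  (b) Ciel Fennick resides in Velstead — that alternative is enough. Satisfied.
  (c) Every defendant has filed written consent, which satisfies one of the alternatives. Condition met.
  (d) The claim is a property claim, not a tort claim, so this disjunct is met. Met.
  → No jurisdiction.
The Orinport Regional Court:
  (a) The plaintiff resides in Palfield, which is not Velstead. Met.
  (b) No defendant is a corporation. The proviso offers no rescue either, since the claim is a property claim, not a contract claim. Fails.
  (c) The amount in controversy is $9,800, within the $10,000 ceiling. Met.
  (d) The claim is a property claim, not an employment claim, so this disjunct is met. Condition met.
  → The court lacks jurisdiction.
The Velstead Regional Court:
  (a) The claim is a property claim, not an employment claim — that alternative is enough. Condition met.
  (b) The property lies in Kelston, not Velstead. The proviso offers no rescue either, since the amount in controversy is $9,800, below the 15,000 dollars floor. Condition not met.
  (c) Every defendant has filed written consent, so one alternative holds. Satisfied.
  (d) The operative events occurred in Kelston, not Velstead. Condition not met.
  (e) Ciel Fennick resides in Velstead. Satisfied.
  → The court lacks jurisdiction.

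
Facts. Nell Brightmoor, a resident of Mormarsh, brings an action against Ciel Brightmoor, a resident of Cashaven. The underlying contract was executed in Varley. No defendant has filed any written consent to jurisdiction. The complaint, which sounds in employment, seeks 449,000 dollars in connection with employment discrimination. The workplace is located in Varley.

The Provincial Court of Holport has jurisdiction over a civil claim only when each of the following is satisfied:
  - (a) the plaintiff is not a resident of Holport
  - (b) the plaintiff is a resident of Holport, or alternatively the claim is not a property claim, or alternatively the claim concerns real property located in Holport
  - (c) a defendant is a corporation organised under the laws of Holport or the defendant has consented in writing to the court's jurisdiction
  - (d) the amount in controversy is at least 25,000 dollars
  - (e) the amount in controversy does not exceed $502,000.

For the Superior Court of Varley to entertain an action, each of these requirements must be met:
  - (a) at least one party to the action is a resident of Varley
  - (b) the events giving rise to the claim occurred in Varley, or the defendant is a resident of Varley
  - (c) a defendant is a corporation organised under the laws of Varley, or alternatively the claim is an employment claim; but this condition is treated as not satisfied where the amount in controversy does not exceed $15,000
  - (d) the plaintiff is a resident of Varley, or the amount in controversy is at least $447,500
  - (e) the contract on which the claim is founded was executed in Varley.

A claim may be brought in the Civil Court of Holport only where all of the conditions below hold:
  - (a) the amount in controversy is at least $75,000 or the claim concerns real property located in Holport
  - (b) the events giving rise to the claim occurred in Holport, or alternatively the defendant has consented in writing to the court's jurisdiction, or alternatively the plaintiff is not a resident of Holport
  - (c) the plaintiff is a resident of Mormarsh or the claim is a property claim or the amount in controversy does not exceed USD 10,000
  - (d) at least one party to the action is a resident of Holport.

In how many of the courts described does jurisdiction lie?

0

The Provincial Court of Holport:
  (a) The plaintiff resides in Mormarsh, which is not Holport. Met.
  (b) The claim is an employment claim, not a property claim, so this disjunct is met. Met.
  (c) No defendant is a corporation; no such written consent has been filed — every alternative fails. Fails.
  (d) The amount in controversy is USD 449,000, which meets the 25,000 dollars floor. Condition met.
  (e) The amount in controversy is USD 449,000, within the $502,000 ceiling. Met.
  → No jurisdiction.
The Superior Court of Varley:
  (a) No party resides in Varley. Condition not met.
  (b) The operative events occurred in Varley, so this disjunct is met. Satisfied.
  (c) The claim is an employment claim, so this disjunct is met. The exception is not triggered, since the amount in controversy is 449,000 dollars, above the USD 15,000 ceiling. Met.
  (d) The amount in controversy is $449,000, which meets the 447,500 dollars floor, which satisfies one of the alternatives. Satisfied.
  (e) The contract was executed in Varley. Condition met.
  → No jurisdiction.
The Civil Court of Holport:
  (a) The amount in controversy is $449,000, which meets the 75,000 dollars floor, so one alternative holds. Satisfied.
  (b) The plaintiff resides in Mormarsh, which is not Holport, so this disjunct is met. Condition met.
  (c) The plaintiff resides in Mormarsh, so this disjunct is met. Met.
  (d) No party resides in Holport. Fails.
  → No jurisdiction.
No court satisfies all of its conditions.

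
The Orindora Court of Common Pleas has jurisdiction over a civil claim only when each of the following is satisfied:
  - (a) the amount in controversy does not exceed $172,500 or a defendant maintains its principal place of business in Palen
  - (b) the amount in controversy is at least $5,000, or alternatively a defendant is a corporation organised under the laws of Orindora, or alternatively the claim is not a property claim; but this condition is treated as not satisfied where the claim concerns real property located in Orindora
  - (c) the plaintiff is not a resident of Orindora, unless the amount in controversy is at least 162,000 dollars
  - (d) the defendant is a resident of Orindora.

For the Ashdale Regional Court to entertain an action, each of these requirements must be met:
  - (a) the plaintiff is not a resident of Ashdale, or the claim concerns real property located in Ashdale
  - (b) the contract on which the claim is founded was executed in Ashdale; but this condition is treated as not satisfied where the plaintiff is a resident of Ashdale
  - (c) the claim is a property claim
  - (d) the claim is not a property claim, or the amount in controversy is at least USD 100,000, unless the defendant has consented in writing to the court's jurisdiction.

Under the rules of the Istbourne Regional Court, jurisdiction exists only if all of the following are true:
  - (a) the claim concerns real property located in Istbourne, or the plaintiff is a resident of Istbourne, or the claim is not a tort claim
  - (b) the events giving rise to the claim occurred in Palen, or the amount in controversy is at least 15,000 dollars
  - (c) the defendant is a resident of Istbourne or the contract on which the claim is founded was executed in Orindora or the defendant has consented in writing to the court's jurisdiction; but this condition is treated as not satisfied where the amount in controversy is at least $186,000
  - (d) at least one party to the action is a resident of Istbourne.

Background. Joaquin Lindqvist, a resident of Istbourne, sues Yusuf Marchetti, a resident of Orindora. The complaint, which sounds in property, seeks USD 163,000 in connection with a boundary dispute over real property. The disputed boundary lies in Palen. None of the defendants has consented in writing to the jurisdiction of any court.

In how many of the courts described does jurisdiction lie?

1

The Orindora Court of Common Pleas:
  (a) The amount in controversy is $163,000, within the 172,500 dollars ceiling — that alternative is enough. Condition met.
  (b) The amount in controversy is USD 163,000, which meets the USD 5,000 floor, which satisfies one of the alternatives. The exception is not triggered, since the property lies in Palen, not Orindora. Met.
  (c) The plaintiff resides in Istbourne, which is not Orindora. Condition met.
  (d) The defendant resides in Orindora. Condition met.
  → The court has jurisdiction.
The Ashdale Regional Court:
  (a) The plaintiff resides in Istbourne, which is not Ashdale, so one alternative holds. Satisfied.
  (b) No contract (and hence no place of execution) is alleged. Fails.
  (c) The claim is a property claim. Met.
  (d) The amount in controversy is USD 163,000, which meets the $100,000 floor — that alternative is enough. Condition met.
  → Not every requirement is met — no jurisdiction.
The Istbourne Regional Court:
  (a) The plaintiff resides in Istbourne, which satisfies one of the alternatives. Met.
  (b) The operative events occurred in Palen — that alternative is enough. Condition met.
  (c) The defendant resides in Orindora, not Istbourne; no contract (and hence no place of execution) is alleged; no such written consent has been filed — every alternative fails. Not met.
  (d) Joaquin Lindqvist resides in Istbourne. Met.
  → Not every requirement is met — no jurisdiction.
Courts with jurisdiction: the Orindora Court of Common Pleas — 1 in total.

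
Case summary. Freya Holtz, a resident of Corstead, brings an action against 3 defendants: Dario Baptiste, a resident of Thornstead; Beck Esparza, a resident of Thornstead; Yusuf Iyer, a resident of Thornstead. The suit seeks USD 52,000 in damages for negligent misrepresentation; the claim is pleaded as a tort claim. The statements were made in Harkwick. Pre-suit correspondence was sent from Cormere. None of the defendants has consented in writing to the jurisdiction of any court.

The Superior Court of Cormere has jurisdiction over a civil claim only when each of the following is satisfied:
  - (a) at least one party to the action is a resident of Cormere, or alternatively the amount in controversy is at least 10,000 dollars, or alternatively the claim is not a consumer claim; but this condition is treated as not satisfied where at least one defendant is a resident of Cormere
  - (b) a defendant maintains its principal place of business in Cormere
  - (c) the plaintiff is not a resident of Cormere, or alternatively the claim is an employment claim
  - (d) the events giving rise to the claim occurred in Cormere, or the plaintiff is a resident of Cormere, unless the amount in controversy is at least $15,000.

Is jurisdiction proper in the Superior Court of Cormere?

The Superior Court of Cormere:
  (a) The amount in controversy is $52,000, which meets the USD 10,000 floor, which satisfies one of the alternatives. The exception is not triggered, since no defendant resides in Cormere (they reside in Thornstead, Thornstead, Thornstead). Satisfied.
  (b) No defendant is a corporation. Fails.
  (c) The plaintiff resides in Corstead, which is not Cormere, which satisfies one of the alternatives. Condition met.
  (d) The operative events occurred in Harkwick, not Cormere; the plaintiff resides in Corstead, not Cormere — no alternative holds. The proviso rescues it, though: the amount in controversy is USD 52,000, which meets the $15,000 floor. Condition met.
  → The court lacks jurisdiction.

No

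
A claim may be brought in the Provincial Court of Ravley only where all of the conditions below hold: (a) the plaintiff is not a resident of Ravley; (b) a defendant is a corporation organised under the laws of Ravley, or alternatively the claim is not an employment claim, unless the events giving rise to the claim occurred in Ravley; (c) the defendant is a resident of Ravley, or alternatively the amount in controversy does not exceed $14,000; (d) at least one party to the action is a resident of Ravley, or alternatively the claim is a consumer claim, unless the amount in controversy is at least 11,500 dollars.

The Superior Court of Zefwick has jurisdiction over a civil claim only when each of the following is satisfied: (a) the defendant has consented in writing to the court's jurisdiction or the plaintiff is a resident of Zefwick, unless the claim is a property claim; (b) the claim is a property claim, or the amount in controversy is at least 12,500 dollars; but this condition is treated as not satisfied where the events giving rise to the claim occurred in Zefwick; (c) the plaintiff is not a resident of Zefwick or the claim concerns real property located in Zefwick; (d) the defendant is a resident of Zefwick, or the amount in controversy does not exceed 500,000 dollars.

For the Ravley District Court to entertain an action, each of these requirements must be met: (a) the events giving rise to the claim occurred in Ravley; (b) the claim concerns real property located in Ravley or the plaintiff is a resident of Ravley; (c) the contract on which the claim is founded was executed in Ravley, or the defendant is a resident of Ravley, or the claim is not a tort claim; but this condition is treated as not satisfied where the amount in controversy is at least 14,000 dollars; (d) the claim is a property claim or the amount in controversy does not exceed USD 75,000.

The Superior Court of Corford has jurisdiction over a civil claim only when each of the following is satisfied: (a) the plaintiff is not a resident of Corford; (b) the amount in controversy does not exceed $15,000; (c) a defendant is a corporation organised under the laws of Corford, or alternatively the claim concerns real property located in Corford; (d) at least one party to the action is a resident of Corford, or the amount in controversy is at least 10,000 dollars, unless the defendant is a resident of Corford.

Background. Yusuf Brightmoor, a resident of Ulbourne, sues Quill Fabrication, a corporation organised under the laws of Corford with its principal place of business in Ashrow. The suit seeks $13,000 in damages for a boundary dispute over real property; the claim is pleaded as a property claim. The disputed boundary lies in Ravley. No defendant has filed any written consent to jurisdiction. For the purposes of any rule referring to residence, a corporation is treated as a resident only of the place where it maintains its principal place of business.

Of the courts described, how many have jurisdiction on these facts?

4

The Provincial Court of Ravley:
  (a) The plaintiff resides in Ulbourne, which is not Ravley. Satisfied.
  (b) The claim is a property claim, not an employment claim, so one alternative holds. Satisfied.
  (c) The amount in controversy is USD 13,000, within the 14,000 dollars ceiling, so this disjunct is met. Condition met.
  (d) No party resides in Ravley; the claim is a property claim, not a consumer claim — no alternative holds. However, the amount in controversy is USD 13,000, which meets the USD 11,500 floor, so the 'unless' proviso supplies this condition. Condition met.
  → Every requirement is satisfied — jurisdiction.
The Superior Court of Zefwick:
  (a) No such written consent has been filed; the plaintiff resides in Ulbourne, not Zefwick — none of the alternatives is met. The proviso rescues it, though: the claim is a property claim. Met.
  (b) The claim is a property claim, so this disjunct is met. The exception is not triggered, since the operative events occurred in Ravley, not Zefwick. Condition met.
  (c) The plaintiff resides in Ulbourne, which is not Zefwick, so one alternative holds. Satisfied.
  (d) The amount in controversy is 13,000 dollars, within the $500,000 ceiling, so this disjunct is met. Satisfied.
  → All conditions met; jurisdiction exists.
The Ravley District Court:
  (a) The operative events occurred in Ravley. Satisfied.
  (b) The property lies in Ravley, which satisfies one of the alternatives. Condition met.
  (c) The claim is a property claim, not a tort claim — that alternative is enough. And the carve-out is inapplicable — the amount in controversy is $13,000, below the 14,000 dollars floor. Condition met.
  (d) The claim is a property claim, so one alternative holds. Met.
  → All conditions met; jurisdiction exists.
The Superior Court of Corford:
  (a) The plaintiff resides in Ulbourne, which is not Corford. Satisfied.
  (b) The amount in controversy is USD 13,000, within the USD 15,000 ceiling. Condition met.
  (c) Quill Fabrication is organised under the laws of Corford, so this disjunct is met. Met.
  (d) The amount in controversy is $13,000, which meets the 10,000 dollars floor, so one alternative holds. Met.
  → The court has jurisdiction.
Courts with jurisdiction: the Provincial Court of Ravley, the Superior Court of Zefwick, the Ravley District Court, the Superior Court of Corford — 4 in total.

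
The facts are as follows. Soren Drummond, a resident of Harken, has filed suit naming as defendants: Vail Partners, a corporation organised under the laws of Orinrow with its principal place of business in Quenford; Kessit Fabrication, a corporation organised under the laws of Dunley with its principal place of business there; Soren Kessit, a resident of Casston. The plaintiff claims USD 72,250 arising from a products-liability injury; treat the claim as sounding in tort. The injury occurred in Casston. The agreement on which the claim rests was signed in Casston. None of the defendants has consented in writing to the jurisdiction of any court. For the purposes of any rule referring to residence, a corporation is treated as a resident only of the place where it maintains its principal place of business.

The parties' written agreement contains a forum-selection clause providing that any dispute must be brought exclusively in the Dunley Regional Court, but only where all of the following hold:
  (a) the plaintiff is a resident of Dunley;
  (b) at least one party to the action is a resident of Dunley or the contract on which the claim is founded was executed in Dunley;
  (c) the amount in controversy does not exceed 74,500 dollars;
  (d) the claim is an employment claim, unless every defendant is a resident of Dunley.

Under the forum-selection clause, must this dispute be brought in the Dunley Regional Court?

No

The Dunley Regional Court:
  (a) The plaintiff resides in Harken, not Dunley. Not satisfied.
  (b) Kessit Fabrication resides in Dunley, so one alternative holds. Condition met.
  (c) The amount in controversy is $72,250, within the USD 74,500 ceiling. Condition met.
  (d) The claim is a tort claim, not an employment claim. The proviso offers no rescue either, since the defendants reside as follows — Vail Partners in Quenford, Kessit Fabrication in Dunley, Soren Kessit in Casston — not all in Dunley. Fails.
  → Forum clause is not triggered.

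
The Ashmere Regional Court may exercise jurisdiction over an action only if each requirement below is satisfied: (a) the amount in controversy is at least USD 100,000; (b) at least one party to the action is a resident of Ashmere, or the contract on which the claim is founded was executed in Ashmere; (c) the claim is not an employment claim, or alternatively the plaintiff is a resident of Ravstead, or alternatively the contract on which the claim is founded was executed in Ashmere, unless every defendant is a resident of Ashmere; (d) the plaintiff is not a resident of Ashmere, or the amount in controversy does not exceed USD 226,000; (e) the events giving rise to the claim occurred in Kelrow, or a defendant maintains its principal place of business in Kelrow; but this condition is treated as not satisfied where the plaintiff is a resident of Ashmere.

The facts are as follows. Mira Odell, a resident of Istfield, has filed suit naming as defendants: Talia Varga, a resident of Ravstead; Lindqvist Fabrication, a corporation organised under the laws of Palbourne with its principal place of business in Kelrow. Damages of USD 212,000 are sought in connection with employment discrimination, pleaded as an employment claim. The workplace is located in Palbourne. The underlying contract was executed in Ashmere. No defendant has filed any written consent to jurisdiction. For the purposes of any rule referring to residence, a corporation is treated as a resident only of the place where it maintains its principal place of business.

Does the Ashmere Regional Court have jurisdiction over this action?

Yes

The Ashmere Regional Court:
  (a) The amount in controversy is $212,000, which meets the 100,000 dollars floor. Condition met.
  (b) The contract was executed in Ashmere, so one alternative holds. Met.
  (c) The contract was executed in Ashmere — that alternative is enough. Condition met.
  (d) The plaintiff resides in Istfield, which is not Ashmere, which satisfies one of the alternatives. Condition met.
  (e) Lindqvist Fabrication has its principal place of business in Kelrow, so this disjunct is met. The exception is not triggered, since the plaintiff resides in Istfield, not Ashmere. Satisfied.
  → Every requirement is satisfied — jurisdiction.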